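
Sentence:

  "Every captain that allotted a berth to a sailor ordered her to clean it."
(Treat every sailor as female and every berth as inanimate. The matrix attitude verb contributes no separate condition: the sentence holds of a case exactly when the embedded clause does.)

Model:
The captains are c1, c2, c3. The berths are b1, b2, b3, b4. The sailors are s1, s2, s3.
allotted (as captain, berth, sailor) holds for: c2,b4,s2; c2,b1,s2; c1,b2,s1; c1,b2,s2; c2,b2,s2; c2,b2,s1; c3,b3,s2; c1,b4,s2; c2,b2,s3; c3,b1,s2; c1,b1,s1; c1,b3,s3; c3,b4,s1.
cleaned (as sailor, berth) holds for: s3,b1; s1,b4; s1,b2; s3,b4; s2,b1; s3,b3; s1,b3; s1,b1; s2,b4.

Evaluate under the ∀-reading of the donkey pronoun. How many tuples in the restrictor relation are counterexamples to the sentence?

"her" takes "a sailor" as antecedent and "it" takes "a berth"; both are donkey pronouns co-varying with the restrictor.
Strong reading: for every (c,b,s) with allotted(c,b,s), cleaned(s,b).
Restrictor triples: (c1,b1,s1)→cleaned(s1,b1) ✓  (c1,b2,s1)→cleaned(s1,b2) ✓  (c1,b2,s2)→cleaned(s2,b2) ✗  (c1,b3,s3)→cleaned(s3,b3) ✓  (c1,b4,s2)→cleaned(s2,b4) ✓  (c2,b1,s2)→cleaned(s2,b1) ✓  (c2,b2,s1)→cleaned(s1,b2) ✓  (c2,b2,s2)→cleaned(s2,b2) ✗  (c2,b2,s3)→cleaned(s3,b2) ✗  (c2,b4,s2)→cleaned(s2,b4) ✓  (c3,b1,s2)→cleaned(s2,b1) ✓  (c3,b3,s2)→cleaned(s2,b3) ✗  (c3,b4,s1)→cleaned(s1,b4) ✓
Counterexamples (restrictor triples failing the scope): 4.

4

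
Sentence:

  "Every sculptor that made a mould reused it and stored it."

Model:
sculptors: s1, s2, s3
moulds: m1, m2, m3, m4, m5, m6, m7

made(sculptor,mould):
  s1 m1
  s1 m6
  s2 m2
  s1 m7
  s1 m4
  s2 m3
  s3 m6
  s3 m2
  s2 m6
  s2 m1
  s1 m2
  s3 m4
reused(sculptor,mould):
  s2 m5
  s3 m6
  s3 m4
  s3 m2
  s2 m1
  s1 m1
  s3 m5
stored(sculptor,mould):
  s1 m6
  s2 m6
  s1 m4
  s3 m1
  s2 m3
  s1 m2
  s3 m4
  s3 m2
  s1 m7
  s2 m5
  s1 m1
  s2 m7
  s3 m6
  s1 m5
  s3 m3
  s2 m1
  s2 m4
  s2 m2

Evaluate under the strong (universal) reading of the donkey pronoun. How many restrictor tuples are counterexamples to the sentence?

7

"it" takes "a mould" as antecedent — a donkey pronoun bound across the clause boundary.
Strong reading: for every (s,m) with made(s,m), reused(s,m) ∧ stored(s,m).
Restrictor pairs: (s1,m1) ✓  (s1,m2) ✗  (s1,m4) ✗  (s1,m6) ✗  (s1,m7) ✗  (s2,m1) ✓  (s2,m2) ✗  (s2,m3) ✗  (s2,m6) ✗  (s3,m2) ✓  (s3,m4) ✓  (s3,m6) ✓
Counterexamples (restrictor pairs failing the scope): 7.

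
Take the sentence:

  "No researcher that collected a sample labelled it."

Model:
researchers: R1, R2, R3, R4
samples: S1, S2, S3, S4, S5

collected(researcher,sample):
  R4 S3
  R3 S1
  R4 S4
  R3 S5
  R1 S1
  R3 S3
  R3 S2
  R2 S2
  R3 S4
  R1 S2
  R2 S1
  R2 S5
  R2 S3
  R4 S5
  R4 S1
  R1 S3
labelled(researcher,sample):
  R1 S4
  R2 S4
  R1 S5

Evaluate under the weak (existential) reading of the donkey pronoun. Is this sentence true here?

True

"it" takes "a sample" as antecedent — a donkey pronoun bound across the clause boundary.
Truth condition: for no (r,s) with collected(r,s) does labelled(r,s) hold.
Restrictor pairs — does the scope hold? (R1,S1):fails  (R1,S2):fails  (R1,S3):fails  (R2,S1):fails  (R2,S2):fails  (R2,S3):fails  (R2,S5):fails  (R3,S1):fails  (R3,S2):fails  (R3,S3):fails  (R3,S4):fails  (R3,S5):fails  (R4,S1):fails  (R4,S3):fails  (R4,S4):fails  (R4,S5):fails
Scope holds for no restrictor pair, so the sentence is true.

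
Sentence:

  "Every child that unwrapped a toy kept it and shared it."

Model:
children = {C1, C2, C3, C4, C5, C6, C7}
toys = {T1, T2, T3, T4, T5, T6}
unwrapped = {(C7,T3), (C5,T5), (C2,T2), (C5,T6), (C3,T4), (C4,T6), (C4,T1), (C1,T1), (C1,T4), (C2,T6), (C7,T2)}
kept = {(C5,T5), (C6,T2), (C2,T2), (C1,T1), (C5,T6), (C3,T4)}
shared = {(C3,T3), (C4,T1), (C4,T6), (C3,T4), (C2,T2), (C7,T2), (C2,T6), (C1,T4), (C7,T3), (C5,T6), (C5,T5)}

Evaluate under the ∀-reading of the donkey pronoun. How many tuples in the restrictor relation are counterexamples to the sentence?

7

"it" takes "a toy" as antecedent — a donkey pronoun bound across the clause boundary.
Strong reading: for every (c,t) with unwrapped(c,t), kept(c,t) ∧ shared(c,t).
Restrictor pairs: (C1,T1) ✗  (C1,T4) ✗  (C2,T2) ✓  (C2,T6) ✗  (C3,T4) ✓  (C4,T1) ✗  (C4,T6) ✗  (C5,T5) ✓  (C5,T6) ✓  (C7,T2) ✗  (C7,T3) ✗
Counterexamples (restrictor pairs failing the scope): 7.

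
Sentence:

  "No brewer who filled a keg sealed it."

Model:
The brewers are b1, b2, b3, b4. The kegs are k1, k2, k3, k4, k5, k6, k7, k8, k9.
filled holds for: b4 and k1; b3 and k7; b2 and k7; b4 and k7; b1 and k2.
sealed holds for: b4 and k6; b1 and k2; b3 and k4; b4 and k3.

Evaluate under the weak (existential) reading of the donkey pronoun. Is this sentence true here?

False

"it" takes "a keg" as antecedent — a donkey pronoun bound across the clause boundary.
Truth condition: for no (b,k) with filled(b,k) does sealed(b,k) hold.
Restrictor pairs — does the scope hold? (b1,k2):holds  (b2,k7):fails  (b3,k7):fails  (b4,k1):fails  (b4,k7):fails
Scope holds for 1 pair(s), so the sentence is false.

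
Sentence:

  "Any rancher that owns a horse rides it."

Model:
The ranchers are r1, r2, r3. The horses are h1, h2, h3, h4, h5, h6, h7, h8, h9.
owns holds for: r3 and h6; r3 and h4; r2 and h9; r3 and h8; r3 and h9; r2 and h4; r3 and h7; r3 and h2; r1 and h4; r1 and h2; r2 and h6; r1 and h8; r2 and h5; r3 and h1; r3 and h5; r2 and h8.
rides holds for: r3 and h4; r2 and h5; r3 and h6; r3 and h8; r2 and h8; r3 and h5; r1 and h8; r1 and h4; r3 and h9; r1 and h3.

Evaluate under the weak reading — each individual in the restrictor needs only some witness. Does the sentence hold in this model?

True

"it" takes "a horse" as antecedent — a donkey pronoun bound across the clause boundary.
Weak reading: every rancher r with some owns-horse has at least one owns-horse h such that rides(r,h).
Per rancher: r1:✓  r2:✓  r3:✓
Every rancher in the restrictor has a witness.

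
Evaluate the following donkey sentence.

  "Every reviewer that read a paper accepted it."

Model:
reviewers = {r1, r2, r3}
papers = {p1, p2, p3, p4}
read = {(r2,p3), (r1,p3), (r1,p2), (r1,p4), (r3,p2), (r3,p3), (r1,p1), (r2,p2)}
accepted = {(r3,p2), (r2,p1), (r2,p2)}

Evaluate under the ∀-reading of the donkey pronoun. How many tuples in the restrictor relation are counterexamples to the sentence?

6

"it" takes "a paper" as antecedent — a donkey pronoun bound across the clause boundary.
Strong reading: for every (r,p) with read(r,p), accepted(r,p).
Restrictor pairs: (r1,p1) ✗  (r1,p2) ✗  (r1,p3) ✗  (r1,p4) ✗  (r2,p2) ✓  (r2,p3) ✗  (r3,p2) ✓  (r3,p3) ✗
Counterexamples (restrictor pairs failing the scope): 6.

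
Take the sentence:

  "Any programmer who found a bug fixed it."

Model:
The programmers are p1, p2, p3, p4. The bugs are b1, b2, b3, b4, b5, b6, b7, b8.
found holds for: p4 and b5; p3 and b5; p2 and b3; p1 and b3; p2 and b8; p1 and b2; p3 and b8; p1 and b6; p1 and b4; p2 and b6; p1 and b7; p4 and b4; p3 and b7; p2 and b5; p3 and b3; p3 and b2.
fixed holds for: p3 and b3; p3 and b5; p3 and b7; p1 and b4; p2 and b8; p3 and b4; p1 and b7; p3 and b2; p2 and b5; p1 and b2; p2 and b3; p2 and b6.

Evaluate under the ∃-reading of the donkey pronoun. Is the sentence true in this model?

False

"it" takes "a bug" as antecedent — a donkey pronoun bound across the clause boundary.
Weak reading: every programmer p with some found-bug has at least one found-bug b such that fixed(p,b).
Per programmer: p1:✓  p2:✓  p3:✓  p4:✗
p4 has no witness among its found-bugs.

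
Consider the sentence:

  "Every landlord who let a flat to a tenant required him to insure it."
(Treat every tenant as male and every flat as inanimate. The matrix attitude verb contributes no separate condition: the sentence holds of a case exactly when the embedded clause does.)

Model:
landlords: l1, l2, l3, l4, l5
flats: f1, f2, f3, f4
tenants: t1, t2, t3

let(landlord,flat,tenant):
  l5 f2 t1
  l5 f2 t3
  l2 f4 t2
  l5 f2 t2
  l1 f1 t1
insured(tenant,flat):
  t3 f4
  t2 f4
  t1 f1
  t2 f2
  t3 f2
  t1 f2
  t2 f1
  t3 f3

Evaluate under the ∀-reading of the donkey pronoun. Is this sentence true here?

True

"him" takes "a tenant" as antecedent and "it" takes "a flat"; both are donkey pronouns co-varying with the restrictor.
Strong reading: for every (l,f,t) with let(l,f,t), insured(t,f).
Restrictor triples: (l1,f1,t1)→insured(t1,f1) ✓  (l2,f4,t2)→insured(t2,f4) ✓  (l5,f2,t1)→insured(t1,f2) ✓  (l5,f2,t2)→insured(t2,f2) ✓  (l5,f2,t3)→insured(t3,f2) ✓
Every restrictor triple satisfies the scope.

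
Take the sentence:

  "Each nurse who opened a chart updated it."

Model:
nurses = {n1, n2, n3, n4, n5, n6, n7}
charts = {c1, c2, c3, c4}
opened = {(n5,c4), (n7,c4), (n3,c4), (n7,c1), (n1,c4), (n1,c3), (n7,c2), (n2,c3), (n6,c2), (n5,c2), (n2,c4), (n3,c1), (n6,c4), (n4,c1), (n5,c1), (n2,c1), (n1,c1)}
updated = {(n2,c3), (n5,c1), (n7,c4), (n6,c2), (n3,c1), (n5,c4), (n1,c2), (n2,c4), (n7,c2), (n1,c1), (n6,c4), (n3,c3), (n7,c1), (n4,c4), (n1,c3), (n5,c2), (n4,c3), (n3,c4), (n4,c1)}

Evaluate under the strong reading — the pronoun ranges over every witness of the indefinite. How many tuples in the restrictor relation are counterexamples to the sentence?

2

"it" takes "a chart" as antecedent — a donkey pronoun bound across the clause boundary.
Strong reading: for every (n,c) with opened(n,c), updated(n,c).
Restrictor pairs: (n1,c1) ✓  (n1,c3) ✓  (n1,c4) ✗  (n2,c1) ✗  (n2,c3) ✓  (n2,c4) ✓  (n3,c1) ✓  (n3,c4) ✓  (n4,c1) ✓  (n5,c1) ✓  (n5,c2) ✓  (n5,c4) ✓  (n6,c2) ✓  (n6,c4) ✓  (n7,c1) ✓  (n7,c2) ✓  (n7,c4) ✓
Counterexamples (restrictor pairs failing the scope): 2.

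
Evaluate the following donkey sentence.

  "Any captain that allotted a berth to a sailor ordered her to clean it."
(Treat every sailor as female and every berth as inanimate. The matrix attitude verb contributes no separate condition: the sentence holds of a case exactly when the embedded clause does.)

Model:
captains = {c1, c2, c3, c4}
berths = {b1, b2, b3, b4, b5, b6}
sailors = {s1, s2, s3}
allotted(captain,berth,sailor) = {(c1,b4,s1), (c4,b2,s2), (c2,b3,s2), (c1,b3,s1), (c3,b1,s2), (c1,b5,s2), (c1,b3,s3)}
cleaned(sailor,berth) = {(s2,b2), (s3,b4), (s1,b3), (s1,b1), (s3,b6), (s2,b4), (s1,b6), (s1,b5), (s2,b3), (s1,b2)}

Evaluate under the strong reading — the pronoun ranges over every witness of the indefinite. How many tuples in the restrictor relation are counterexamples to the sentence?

4

"her" takes "a sailor" as antecedent and "it" takes "a berth"; both are donkey pronouns co-varying with the restrictor.
Strong reading: for every (c,b,s) with allotted(c,b,s), cleaned(s,b).
Restrictor triples: (c1,b3,s1)→cleaned(s1,b3) ✓  (c1,b3,s3)→cleaned(s3,b3) ✗  (c1,b4,s1)→cleaned(s1,b4) ✗  (c1,b5,s2)→cleaned(s2,b5) ✗  (c2,b3,s2)→cleaned(s2,b3) ✓  (c3,b1,s2)→cleaned(s2,b1) ✗  (c4,b2,s2)→cleaned(s2,b2) ✓
Counterexamples (restrictor triples failing the scope): 4.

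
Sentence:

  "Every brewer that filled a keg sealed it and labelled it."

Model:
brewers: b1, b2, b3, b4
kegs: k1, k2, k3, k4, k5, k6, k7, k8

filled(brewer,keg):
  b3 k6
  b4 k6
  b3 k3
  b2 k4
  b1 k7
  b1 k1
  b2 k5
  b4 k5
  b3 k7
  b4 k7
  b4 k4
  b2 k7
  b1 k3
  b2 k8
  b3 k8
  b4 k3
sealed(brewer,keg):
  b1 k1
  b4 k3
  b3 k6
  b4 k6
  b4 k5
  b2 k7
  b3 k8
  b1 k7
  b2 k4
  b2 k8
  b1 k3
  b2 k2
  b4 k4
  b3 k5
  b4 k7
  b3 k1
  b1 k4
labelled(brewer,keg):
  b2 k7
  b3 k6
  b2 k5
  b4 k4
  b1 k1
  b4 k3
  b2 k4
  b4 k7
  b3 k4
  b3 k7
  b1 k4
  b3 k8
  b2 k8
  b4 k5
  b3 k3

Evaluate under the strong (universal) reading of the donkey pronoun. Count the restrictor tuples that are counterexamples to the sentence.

"it" takes "a keg" as antecedent — a donkey pronoun bound across the clause boundary.
Strong reading: for every (b,k) with filled(b,k), sealed(b,k) ∧ labelled(b,k).
Restrictor pairs: (b1,k1) ✓  (b1,k3) ✗  (b1,k7) ✗  (b2,k4) ✓  (b2,k5) ✗  (b2,k7) ✓  (b2,k8) ✓  (b3,k3) ✗  (b3,k6) ✓  (b3,k7) ✗  (b3,k8) ✓  (b4,k3) ✓  (b4,k4) ✓  (b4,k5) ✓  (b4,k6) ✗  (b4,k7) ✓
Counterexamples (restrictor pairs failing the scope): 6.

6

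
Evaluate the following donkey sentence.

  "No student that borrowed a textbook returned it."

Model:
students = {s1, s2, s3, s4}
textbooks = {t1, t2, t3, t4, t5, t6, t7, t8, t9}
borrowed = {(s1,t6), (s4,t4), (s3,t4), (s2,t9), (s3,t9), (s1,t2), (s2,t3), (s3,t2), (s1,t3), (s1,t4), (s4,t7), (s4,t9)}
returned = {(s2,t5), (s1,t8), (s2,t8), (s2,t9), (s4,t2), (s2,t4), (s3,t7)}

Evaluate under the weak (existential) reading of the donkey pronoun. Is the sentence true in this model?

"it" takes "a textbook" as antecedent — a donkey pronoun bound across the clause boundary.
Truth condition: for no (s,t) with borrowed(s,t) does returned(s,t) hold.
Restrictor pairs — does the scope hold? (s1,t2):fails  (s1,t3):fails  (s1,t4):fails  (s1,t6):fails  (s2,t3):fails  (s2,t9):holds  (s3,t2):fails  (s3,t4):fails  (s3,t9):fails  (s4,t4):fails  (s4,t7):fails  (s4,t9):fails
Scope holds for 1 pair(s), so the sentence is false.

False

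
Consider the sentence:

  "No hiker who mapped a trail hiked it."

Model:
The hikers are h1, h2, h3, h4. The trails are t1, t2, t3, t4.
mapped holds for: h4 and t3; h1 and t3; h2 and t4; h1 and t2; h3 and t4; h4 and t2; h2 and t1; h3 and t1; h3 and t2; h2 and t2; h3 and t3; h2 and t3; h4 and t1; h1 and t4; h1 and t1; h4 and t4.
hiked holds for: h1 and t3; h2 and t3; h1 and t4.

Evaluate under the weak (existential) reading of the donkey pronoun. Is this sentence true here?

False

"it" takes "a trail" as antecedent — a donkey pronoun bound across the clause boundary.
Truth condition: for no (h,t) with mapped(h,t) does hiked(h,t) hold.
Restrictor pairs — does the scope hold? (h1,t1):fails  (h1,t2):fails  (h1,t3):holds  (h1,t4):holds  (h2,t1):fails  (h2,t2):fails  (h2,t3):holds  (h2,t4):fails  (h3,t1):fails  (h3,t2):fails  (h3,t3):fails  (h3,t4):fails  (h4,t1):fails  (h4,t2):fails  (h4,t3):fails  (h4,t4):fails
Scope holds for 3 pair(s), so the sentence is false.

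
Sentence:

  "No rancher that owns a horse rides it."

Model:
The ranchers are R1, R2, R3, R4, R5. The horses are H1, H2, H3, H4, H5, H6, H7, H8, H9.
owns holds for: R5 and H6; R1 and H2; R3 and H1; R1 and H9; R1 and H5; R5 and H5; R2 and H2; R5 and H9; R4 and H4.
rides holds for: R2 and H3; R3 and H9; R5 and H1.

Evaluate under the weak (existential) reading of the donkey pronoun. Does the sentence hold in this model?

True

"it" takes "a horse" as antecedent — a donkey pronoun bound across the clause boundary.
Truth condition: for no (r,h) with owns(r,h) does rides(r,h) hold.
Restrictor pairs — does the scope hold? (R1,H2):fails  (R1,H5):fails  (R1,H9):fails  (R2,H2):fails  (R3,H1):fails  (R4,H4):fails  (R5,H5):fails  (R5,H6):fails  (R5,H9):fails
Scope holds for no restrictor pair, so the sentence is true.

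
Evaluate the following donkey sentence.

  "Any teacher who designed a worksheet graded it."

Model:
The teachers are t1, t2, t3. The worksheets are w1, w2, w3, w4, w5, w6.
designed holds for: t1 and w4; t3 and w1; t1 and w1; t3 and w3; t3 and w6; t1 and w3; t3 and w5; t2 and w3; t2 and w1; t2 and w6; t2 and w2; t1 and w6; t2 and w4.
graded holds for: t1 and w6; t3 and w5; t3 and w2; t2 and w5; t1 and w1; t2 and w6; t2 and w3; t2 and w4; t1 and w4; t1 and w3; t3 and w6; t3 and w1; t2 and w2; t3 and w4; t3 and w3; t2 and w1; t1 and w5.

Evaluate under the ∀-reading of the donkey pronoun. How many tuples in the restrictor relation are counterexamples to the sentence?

0

"it" takes "a worksheet" as antecedent — a donkey pronoun bound across the clause boundary.
Strong reading: for every (t,w) with designed(t,w), graded(t,w).
Restrictor pairs: (t1,w1) ✓  (t1,w3) ✓  (t1,w4) ✓  (t1,w6) ✓  (t2,w1) ✓  (t2,w2) ✓  (t2,w3) ✓  (t2,w4) ✓  (t2,w6) ✓  (t3,w1) ✓  (t3,w3) ✓  (t3,w5) ✓  (t3,w6) ✓
Counterexamples (restrictor pairs failing the scope): 0.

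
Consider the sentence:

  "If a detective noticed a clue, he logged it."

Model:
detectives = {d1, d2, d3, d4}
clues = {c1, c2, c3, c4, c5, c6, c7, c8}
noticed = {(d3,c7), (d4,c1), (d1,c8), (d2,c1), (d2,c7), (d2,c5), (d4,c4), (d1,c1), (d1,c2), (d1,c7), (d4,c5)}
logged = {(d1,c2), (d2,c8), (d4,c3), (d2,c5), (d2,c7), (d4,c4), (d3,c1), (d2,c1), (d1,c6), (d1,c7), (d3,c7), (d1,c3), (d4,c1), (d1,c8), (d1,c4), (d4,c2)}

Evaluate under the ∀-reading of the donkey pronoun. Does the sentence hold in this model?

False

"it" takes "a clue" as antecedent — a donkey pronoun bound across the clause boundary.
Strong reading: for every (d,c) with noticed(d,c), logged(d,c).
Restrictor pairs: (d1,c1) ✗  (d1,c2) ✓  (d1,c7) ✓  (d1,c8) ✓  (d2,c1) ✓  (d2,c5) ✓  (d2,c7) ✓  (d3,c7) ✓  (d4,c1) ✓  (d4,c4) ✓  (d4,c5) ✗
Counterexample: (d1,c1) is in noticed but fails the scope.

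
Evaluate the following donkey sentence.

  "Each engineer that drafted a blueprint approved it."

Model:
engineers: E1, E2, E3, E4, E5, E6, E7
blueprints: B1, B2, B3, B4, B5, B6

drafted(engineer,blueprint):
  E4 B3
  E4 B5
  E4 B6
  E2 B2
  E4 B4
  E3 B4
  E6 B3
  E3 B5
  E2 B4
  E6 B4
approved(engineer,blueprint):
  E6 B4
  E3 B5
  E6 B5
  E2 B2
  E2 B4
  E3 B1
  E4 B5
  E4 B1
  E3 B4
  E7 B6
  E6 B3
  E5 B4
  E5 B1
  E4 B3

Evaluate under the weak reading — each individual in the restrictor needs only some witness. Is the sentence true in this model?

True

"it" takes "a blueprint" as antecedent — a donkey pronoun bound across the clause boundary.
Weak reading: every engineer e with some drafted-blueprint has at least one drafted-blueprint b such that approved(e,b).
Per engineer: E2:✓  E3:✓  E4:✓  E6:✓
Every engineer in the restrictor has a witness.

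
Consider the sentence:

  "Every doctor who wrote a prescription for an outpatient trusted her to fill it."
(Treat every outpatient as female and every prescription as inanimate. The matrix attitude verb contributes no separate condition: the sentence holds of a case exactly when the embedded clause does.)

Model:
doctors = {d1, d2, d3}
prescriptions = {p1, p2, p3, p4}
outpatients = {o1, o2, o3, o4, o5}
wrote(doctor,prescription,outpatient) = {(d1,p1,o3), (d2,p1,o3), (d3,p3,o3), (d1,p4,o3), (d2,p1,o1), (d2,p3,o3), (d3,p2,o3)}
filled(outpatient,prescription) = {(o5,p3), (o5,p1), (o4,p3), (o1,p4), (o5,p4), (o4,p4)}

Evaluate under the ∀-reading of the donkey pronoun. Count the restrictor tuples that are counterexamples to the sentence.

7

"her" takes "an outpatient" as antecedent and "it" takes "a prescription"; both are donkey pronouns co-varying with the restrictor.
Strong reading: for every (d,p,o) with wrote(d,p,o), filled(o,p).
Restrictor triples: (d1,p1,o3)→filled(o3,p1) ✗  (d1,p4,o3)→filled(o3,p4) ✗  (d2,p1,o1)→filled(o1,p1) ✗  (d2,p1,o3)→filled(o3,p1) ✗  (d2,p3,o3)→filled(o3,p3) ✗  (d3,p2,o3)→filled(o3,p2) ✗  (d3,p3,o3)→filled(o3,p3) ✗
Counterexamples (restrictor triples failing the scope): 7.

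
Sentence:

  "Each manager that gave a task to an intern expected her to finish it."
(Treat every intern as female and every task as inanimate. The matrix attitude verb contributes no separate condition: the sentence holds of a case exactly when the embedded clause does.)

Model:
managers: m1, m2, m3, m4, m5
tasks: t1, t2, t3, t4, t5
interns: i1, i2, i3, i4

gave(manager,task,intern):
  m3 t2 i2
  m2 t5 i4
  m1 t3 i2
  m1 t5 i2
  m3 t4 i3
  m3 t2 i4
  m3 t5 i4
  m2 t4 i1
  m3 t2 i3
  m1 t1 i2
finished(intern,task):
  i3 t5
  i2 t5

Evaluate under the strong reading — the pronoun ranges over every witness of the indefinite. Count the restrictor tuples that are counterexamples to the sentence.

"her" takes "an intern" as antecedent and "it" takes "a task"; both are donkey pronouns co-varying with the restrictor.
Strong reading: for every (m,t,i) with gave(m,t,i), finished(i,t).
Restrictor triples: (m1,t1,i2)→finished(i2,t1) ✗  (m1,t3,i2)→finished(i2,t3) ✗  (m1,t5,i2)→finished(i2,t5) ✓  (m2,t4,i1)→finished(i1,t4) ✗  (m2,t5,i4)→finished(i4,t5) ✗  (m3,t2,i2)→finished(i2,t2) ✗  (m3,t2,i3)→finished(i3,t2) ✗  (m3,t2,i4)→finished(i4,t2) ✗  (m3,t4,i3)→finished(i3,t4) ✗  (m3,t5,i4)→finished(i4,t5) ✗
Counterexamples (restrictor triples failing the scope): 9.

9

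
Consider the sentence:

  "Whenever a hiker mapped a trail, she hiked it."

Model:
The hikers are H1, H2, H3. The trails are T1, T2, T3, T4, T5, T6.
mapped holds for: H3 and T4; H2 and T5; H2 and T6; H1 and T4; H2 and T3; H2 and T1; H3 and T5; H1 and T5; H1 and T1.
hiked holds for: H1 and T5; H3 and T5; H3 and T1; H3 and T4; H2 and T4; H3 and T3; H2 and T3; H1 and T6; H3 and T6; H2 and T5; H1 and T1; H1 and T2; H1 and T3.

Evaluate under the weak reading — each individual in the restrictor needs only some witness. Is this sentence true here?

True

"it" takes "a trail" as antecedent — a donkey pronoun bound across the clause boundary.
Weak reading: every hiker h with some mapped-trail has at least one mapped-trail t such that hiked(h,t).
Per hiker: H1:✓  H2:✓  H3:✓
Every hiker in the restrictor has a witness.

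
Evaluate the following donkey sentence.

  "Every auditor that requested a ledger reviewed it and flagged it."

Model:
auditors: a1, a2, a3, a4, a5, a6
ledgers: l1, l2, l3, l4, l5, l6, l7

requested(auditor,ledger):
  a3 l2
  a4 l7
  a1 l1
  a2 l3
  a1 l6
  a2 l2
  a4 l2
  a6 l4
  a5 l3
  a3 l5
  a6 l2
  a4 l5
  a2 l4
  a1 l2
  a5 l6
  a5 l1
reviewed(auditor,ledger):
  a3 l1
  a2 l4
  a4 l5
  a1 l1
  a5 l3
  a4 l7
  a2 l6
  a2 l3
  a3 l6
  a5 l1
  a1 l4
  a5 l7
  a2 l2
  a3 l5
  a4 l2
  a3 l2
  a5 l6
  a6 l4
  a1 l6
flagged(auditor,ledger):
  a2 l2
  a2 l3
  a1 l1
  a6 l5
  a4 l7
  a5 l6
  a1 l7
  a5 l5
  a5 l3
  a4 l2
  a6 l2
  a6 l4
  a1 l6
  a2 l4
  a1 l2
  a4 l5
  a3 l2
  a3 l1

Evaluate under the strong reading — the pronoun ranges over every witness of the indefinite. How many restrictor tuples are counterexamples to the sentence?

4

"it" takes "a ledger" as antecedent — a donkey pronoun bound across the clause boundary.
Strong reading: for every (a,l) with requested(a,l), reviewed(a,l) ∧ flagged(a,l).
Restrictor pairs: (a1,l1) ✓  (a1,l2) ✗  (a1,l6) ✓  (a2,l2) ✓  (a2,l3) ✓  (a2,l4) ✓  (a3,l2) ✓  (a3,l5) ✗  (a4,l2) ✓  (a4,l5) ✓  (a4,l7) ✓  (a5,l1) ✗  (a5,l3) ✓  (a5,l6) ✓  (a6,l2) ✗  (a6,l4) ✓
Counterexamples (restrictor pairs failing the scope): 4.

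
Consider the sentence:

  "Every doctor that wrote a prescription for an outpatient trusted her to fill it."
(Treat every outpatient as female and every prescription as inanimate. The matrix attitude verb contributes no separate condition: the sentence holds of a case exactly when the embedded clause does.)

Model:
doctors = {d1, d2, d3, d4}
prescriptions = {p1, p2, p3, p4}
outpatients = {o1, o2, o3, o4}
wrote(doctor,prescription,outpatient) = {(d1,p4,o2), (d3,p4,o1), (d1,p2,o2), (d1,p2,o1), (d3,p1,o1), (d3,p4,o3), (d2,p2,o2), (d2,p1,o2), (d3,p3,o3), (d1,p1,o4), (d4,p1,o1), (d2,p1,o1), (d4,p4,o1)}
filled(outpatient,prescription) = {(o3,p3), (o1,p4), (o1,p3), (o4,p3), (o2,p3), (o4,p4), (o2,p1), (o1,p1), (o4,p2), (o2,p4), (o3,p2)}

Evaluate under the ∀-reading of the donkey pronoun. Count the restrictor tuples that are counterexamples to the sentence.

"her" takes "an outpatient" as antecedent and "it" takes "a prescription"; both are donkey pronouns co-varying with the restrictor.
Strong reading: for every (d,p,o) with wrote(d,p,o), filled(o,p).
Restrictor triples: (d1,p1,o4)→filled(o4,p1) ✗  (d1,p2,o1)→filled(o1,p2) ✗  (d1,p2,o2)→filled(o2,p2) ✗  (d1,p4,o2)→filled(o2,p4) ✓  (d2,p1,o1)→filled(o1,p1) ✓  (d2,p1,o2)→filled(o2,p1) ✓  (d2,p2,o2)→filled(o2,p2) ✗  (d3,p1,o1)→filled(o1,p1) ✓  (d3,p3,o3)→filled(o3,p3) ✓  (d3,p4,o1)→filled(o1,p4) ✓  (d3,p4,o3)→filled(o3,p4) ✗  (d4,p1,o1)→filled(o1,p1) ✓  (d4,p4,o1)→filled(o1,p4) ✓
Counterexamples (restrictor triples failing the scope): 5.

5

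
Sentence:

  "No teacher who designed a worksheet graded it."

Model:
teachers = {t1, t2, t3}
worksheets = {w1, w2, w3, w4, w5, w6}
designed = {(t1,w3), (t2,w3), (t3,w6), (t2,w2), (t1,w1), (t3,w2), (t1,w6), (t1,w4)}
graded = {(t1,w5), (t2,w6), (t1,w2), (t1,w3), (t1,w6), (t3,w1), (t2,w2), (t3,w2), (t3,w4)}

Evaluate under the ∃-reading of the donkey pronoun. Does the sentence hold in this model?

"it" takes "a worksheet" as antecedent — a donkey pronoun bound across the clause boundary.
Truth condition: for no (t,w) with designed(t,w) does graded(t,w) hold.
Restrictor pairs — does the scope hold? (t1,w1):fails  (t1,w3):holds  (t1,w4):fails  (t1,w6):holds  (t2,w2):holds  (t2,w3):fails  (t3,w2):holds  (t3,w6):fails
Scope holds for 4 pair(s), so the sentence is false.

False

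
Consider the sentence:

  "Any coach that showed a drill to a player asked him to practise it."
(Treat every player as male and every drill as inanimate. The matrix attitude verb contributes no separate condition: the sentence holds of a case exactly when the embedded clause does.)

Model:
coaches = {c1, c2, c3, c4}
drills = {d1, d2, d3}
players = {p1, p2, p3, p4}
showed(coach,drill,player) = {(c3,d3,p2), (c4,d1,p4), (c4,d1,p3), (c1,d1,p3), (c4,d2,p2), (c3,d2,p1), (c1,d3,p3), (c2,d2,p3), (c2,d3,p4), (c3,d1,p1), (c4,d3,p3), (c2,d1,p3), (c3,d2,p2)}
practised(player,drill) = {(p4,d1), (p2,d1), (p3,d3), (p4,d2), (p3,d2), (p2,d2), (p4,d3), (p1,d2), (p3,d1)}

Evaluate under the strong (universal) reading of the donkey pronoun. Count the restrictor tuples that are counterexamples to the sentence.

2

"him" takes "a player" as antecedent and "it" takes "a drill"; both are donkey pronouns co-varying with the restrictor.
Strong reading: for every (c,d,p) with showed(c,d,p), practised(p,d).
Restrictor triples: (c1,d1,p3)→practised(p3,d1) ✓  (c1,d3,p3)→practised(p3,d3) ✓  (c2,d1,p3)→practised(p3,d1) ✓  (c2,d2,p3)→practised(p3,d2) ✓  (c2,d3,p4)→practised(p4,d3) ✓  (c3,d1,p1)→practised(p1,d1) ✗  (c3,d2,p1)→practised(p1,d2) ✓  (c3,d2,p2)→practised(p2,d2) ✓  (c3,d3,p2)→practised(p2,d3) ✗  (c4,d1,p3)→practised(p3,d1) ✓  (c4,d1,p4)→practised(p4,d1) ✓  (c4,d2,p2)→practised(p2,d2) ✓  (c4,d3,p3)→practised(p3,d3) ✓
Counterexamples (restrictor triples failing the scope): 2.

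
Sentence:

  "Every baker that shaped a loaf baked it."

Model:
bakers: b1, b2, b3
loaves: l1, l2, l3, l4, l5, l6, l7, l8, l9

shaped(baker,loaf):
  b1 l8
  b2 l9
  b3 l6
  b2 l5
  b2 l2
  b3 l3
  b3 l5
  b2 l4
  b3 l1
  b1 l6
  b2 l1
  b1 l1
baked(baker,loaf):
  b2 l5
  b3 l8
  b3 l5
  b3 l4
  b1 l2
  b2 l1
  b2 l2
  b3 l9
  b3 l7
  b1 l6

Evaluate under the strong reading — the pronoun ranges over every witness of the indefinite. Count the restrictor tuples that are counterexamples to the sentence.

"it" takes "a loaf" as antecedent — a donkey pronoun bound across the clause boundary.
Strong reading: for every (b,l) with shaped(b,l), baked(b,l).
Restrictor pairs: (b1,l1) ✗  (b1,l6) ✓  (b1,l8) ✗  (b2,l1) ✓  (b2,l2) ✓  (b2,l4) ✗  (b2,l5) ✓  (b2,l9) ✗  (b3,l1) ✗  (b3,l3) ✗  (b3,l5) ✓  (b3,l6) ✗
Counterexamples (restrictor pairs failing the scope): 7.

7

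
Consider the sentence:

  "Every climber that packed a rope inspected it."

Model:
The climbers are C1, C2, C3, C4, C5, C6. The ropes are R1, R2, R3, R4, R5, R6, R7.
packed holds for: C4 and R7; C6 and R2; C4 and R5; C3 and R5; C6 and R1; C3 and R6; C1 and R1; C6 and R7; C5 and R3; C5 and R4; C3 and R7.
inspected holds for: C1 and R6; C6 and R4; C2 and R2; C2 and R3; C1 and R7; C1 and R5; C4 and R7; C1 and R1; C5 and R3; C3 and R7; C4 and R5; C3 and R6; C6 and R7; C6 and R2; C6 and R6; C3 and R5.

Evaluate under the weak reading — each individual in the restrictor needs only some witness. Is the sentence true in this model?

"it" takes "a rope" as antecedent — a donkey pronoun bound across the clause boundary.
Weak reading: every climber c with some packed-rope has at least one packed-rope r such that inspected(c,r).
Per climber: C1:✓  C3:✓  C4:✓  C5:✓  C6:✓
Every climber in the restrictor has a witness.

True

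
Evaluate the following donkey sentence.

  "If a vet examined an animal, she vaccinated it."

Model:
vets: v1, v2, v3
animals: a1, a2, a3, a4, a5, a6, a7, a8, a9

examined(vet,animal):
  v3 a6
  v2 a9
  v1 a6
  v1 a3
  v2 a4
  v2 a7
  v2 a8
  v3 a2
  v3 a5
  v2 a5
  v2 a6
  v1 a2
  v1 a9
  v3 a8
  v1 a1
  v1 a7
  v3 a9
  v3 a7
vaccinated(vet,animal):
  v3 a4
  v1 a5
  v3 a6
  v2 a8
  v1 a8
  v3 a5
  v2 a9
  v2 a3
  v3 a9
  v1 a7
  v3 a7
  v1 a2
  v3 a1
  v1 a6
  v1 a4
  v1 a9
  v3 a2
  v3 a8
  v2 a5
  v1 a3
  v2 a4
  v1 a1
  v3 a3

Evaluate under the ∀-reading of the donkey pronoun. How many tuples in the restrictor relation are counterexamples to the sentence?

2

"it" takes "an animal" as antecedent — a donkey pronoun bound across the clause boundary.
Strong reading: for every (v,a) with examined(v,a), vaccinated(v,a).
Restrictor pairs: (v1,a1) ✓  (v1,a2) ✓  (v1,a3) ✓  (v1,a6) ✓  (v1,a7) ✓  (v1,a9) ✓  (v2,a4) ✓  (v2,a5) ✓  (v2,a6) ✗  (v2,a7) ✗  (v2,a8) ✓  (v2,a9) ✓  (v3,a2) ✓  (v3,a5) ✓  (v3,a6) ✓  (v3,a7) ✓  (v3,a8) ✓  (v3,a9) ✓
Counterexamples (restrictor pairs failing the scope): 2.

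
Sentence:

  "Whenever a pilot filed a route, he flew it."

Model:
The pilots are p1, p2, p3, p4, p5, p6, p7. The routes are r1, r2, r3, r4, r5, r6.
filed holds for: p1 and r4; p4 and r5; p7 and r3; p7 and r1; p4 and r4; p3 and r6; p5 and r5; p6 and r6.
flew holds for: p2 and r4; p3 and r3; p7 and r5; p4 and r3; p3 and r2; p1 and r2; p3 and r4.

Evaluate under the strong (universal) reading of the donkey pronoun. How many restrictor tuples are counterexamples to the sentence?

"it" takes "a route" as antecedent — a donkey pronoun bound across the clause boundary.
Strong reading: for every (p,r) with filed(p,r), flew(p,r).
Restrictor pairs: (p1,r4) ✗  (p3,r6) ✗  (p4,r4) ✗  (p4,r5) ✗  (p5,r5) ✗  (p6,r6) ✗  (p7,r1) ✗  (p7,r3) ✗
Counterexamples (restrictor pairs failing the scope): 8.

8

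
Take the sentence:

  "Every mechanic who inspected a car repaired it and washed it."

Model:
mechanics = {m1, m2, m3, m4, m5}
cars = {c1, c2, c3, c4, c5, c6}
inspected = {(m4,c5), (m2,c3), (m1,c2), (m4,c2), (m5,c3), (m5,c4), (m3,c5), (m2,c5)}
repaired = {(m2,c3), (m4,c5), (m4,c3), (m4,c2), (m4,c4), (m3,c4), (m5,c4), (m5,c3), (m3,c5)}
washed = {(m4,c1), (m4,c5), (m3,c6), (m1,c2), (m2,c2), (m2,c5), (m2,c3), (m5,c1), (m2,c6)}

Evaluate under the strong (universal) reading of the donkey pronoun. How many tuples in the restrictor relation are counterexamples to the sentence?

6

"it" takes "a car" as antecedent — a donkey pronoun bound across the clause boundary.
Strong reading: for every (m,c) with inspected(m,c), repaired(m,c) ∧ washed(m,c).
Restrictor pairs: (m1,c2) ✗  (m2,c3) ✓  (m2,c5) ✗  (m3,c5) ✗  (m4,c2) ✗  (m4,c5) ✓  (m5,c3) ✗  (m5,c4) ✗
Counterexamples (restrictor pairs failing the scope): 6.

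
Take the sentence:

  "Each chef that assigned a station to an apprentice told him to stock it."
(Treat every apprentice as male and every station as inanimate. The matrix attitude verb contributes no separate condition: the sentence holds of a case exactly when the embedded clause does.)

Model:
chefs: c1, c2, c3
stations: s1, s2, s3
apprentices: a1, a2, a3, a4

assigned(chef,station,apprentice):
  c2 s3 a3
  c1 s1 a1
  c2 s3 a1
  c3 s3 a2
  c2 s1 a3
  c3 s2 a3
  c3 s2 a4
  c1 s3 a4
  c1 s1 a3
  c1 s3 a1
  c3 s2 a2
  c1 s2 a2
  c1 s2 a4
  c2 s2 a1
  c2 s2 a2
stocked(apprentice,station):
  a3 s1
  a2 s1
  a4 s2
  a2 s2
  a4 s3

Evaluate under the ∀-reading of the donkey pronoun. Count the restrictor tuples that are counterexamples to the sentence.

"him" takes "an apprentice" as antecedent and "it" takes "a station"; both are donkey pronouns co-varying with the restrictor.
Strong reading: for every (c,s,a) with assigned(c,s,a), stocked(a,s).
Restrictor triples: (c1,s1,a1)→stocked(a1,s1) ✗  (c1,s1,a3)→stocked(a3,s1) ✓  (c1,s2,a2)→stocked(a2,s2) ✓  (c1,s2,a4)→stocked(a4,s2) ✓  (c1,s3,a1)→stocked(a1,s3) ✗  (c1,s3,a4)→stocked(a4,s3) ✓  (c2,s1,a3)→stocked(a3,s1) ✓  (c2,s2,a1)→stocked(a1,s2) ✗  (c2,s2,a2)→stocked(a2,s2) ✓  (c2,s3,a1)→stocked(a1,s3) ✗  (c2,s3,a3)→stocked(a3,s3) ✗  (c3,s2,a2)→stocked(a2,s2) ✓  (c3,s2,a3)→stocked(a3,s2) ✗  (c3,s2,a4)→stocked(a4,s2) ✓  (c3,s3,a2)→stocked(a2,s3) ✗
Counterexamples (restrictor triples failing the scope): 7.

7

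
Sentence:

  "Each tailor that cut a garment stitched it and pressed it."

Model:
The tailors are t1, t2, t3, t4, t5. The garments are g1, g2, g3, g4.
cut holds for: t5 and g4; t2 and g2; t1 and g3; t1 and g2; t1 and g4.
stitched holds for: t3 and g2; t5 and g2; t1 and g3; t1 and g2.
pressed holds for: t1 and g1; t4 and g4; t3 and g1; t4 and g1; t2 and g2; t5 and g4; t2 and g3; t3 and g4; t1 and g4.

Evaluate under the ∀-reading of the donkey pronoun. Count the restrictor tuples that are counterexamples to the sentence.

5

"it" takes "a garment" as antecedent — a donkey pronoun bound across the clause boundary.
Strong reading: for every (t,g) with cut(t,g), stitched(t,g) ∧ pressed(t,g).
Restrictor pairs: (t1,g2) ✗  (t1,g3) ✗  (t1,g4) ✗  (t2,g2) ✗  (t5,g4) ✗
Counterexamples (restrictor pairs failing the scope): 5.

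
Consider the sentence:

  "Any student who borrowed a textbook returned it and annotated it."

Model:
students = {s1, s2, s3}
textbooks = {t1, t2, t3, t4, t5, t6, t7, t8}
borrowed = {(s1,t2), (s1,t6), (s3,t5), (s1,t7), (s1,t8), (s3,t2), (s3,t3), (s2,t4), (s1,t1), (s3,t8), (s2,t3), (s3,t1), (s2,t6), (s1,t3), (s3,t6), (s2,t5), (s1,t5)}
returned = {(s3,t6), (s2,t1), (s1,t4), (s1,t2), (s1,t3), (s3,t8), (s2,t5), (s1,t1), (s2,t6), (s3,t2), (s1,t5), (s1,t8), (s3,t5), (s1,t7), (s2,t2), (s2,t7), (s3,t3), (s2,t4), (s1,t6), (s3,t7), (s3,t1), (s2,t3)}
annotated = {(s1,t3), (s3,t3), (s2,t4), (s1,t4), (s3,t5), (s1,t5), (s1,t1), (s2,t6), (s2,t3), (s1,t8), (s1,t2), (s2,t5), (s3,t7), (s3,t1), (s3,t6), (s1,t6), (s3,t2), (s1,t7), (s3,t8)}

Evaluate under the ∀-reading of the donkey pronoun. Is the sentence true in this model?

True

"it" takes "a textbook" as antecedent — a donkey pronoun bound across the clause boundary.
Strong reading: for every (s,t) with borrowed(s,t), returned(s,t) ∧ annotated(s,t).
Restrictor pairs: (s1,t1) ✓  (s1,t2) ✓  (s1,t3) ✓  (s1,t5) ✓  (s1,t6) ✓  (s1,t7) ✓  (s1,t8) ✓  (s2,t3) ✓  (s2,t4) ✓  (s2,t5) ✓  (s2,t6) ✓  (s3,t1) ✓  (s3,t2) ✓  (s3,t3) ✓  (s3,t5) ✓  (s3,t6) ✓  (s3,t8) ✓
Every restrictor pair satisfies the scope.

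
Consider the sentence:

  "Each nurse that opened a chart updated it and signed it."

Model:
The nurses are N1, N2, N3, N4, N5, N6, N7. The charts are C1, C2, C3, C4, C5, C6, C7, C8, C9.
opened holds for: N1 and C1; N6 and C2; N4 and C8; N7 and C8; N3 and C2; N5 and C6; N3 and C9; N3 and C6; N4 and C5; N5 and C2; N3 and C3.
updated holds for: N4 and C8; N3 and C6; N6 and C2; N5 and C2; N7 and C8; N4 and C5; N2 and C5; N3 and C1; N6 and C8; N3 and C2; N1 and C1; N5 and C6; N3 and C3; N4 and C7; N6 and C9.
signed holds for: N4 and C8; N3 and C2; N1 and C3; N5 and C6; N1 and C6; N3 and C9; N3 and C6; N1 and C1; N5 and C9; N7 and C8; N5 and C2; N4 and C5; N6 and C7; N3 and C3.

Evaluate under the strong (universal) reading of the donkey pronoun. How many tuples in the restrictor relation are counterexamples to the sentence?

2

"it" takes "a chart" as antecedent — a donkey pronoun bound across the clause boundary.
Strong reading: for every (n,c) with opened(n,c), updated(n,c) ∧ signed(n,c).
Restrictor pairs: (N1,C1) ✓  (N3,C2) ✓  (N3,C3) ✓  (N3,C6) ✓  (N3,C9) ✗  (N4,C5) ✓  (N4,C8) ✓  (N5,C2) ✓  (N5,C6) ✓  (N6,C2) ✗  (N7,C8) ✓
Counterexamples (restrictor pairs failing the scope): 2.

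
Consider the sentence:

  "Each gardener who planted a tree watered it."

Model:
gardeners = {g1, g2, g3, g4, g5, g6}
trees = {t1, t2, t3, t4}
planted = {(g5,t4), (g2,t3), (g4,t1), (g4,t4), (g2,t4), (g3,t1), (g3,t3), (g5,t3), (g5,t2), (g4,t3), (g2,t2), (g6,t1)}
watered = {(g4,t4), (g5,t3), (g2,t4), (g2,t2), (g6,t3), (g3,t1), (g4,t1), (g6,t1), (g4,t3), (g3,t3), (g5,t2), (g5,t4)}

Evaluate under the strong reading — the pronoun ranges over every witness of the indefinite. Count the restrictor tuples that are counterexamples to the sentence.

"it" takes "a tree" as antecedent — a donkey pronoun bound across the clause boundary.
Strong reading: for every (g,t) with planted(g,t), watered(g,t).
Restrictor pairs: (g2,t2) ✓  (g2,t3) ✗  (g2,t4) ✓  (g3,t1) ✓  (g3,t3) ✓  (g4,t1) ✓  (g4,t3) ✓  (g4,t4) ✓  (g5,t2) ✓  (g5,t3) ✓  (g5,t4) ✓  (g6,t1) ✓
Counterexamples (restrictor pairs failing the scope): 1.

1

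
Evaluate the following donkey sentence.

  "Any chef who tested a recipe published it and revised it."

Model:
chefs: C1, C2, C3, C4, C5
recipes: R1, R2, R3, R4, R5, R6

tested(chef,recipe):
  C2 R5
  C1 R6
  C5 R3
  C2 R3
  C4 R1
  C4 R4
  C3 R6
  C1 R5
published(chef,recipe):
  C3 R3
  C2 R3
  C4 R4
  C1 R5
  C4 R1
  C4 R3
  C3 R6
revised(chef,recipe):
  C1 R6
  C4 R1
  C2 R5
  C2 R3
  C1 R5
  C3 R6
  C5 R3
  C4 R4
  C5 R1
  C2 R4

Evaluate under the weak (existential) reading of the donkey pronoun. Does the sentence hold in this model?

False

"it" takes "a recipe" as antecedent — a donkey pronoun bound across the clause boundary.
Weak reading: every chef c with some tested-recipe has at least one tested-recipe r such that published(c,r) ∧ revised(c,r).
Per chef: C1:✓  C2:✓  C3:✓  C4:✓  C5:✗
C5 has no witness among its tested-recipes.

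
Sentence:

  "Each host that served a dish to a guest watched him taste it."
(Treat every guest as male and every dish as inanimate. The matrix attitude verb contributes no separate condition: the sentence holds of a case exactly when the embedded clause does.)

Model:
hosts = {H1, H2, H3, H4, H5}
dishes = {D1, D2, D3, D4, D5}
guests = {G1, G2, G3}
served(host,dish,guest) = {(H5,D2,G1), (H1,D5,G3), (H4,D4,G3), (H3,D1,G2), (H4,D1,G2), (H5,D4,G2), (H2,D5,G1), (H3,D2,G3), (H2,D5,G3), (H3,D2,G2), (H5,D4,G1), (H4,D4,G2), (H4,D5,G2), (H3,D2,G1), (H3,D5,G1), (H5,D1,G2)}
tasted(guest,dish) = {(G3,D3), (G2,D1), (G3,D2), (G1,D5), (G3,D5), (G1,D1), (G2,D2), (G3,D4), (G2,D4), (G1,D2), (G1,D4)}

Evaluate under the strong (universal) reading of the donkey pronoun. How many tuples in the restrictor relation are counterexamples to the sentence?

"him" takes "a guest" as antecedent and "it" takes "a dish"; both are donkey pronouns co-varying with the restrictor.
Strong reading: for every (h,d,g) with served(h,d,g), tasted(g,d).
Restrictor triples: (H1,D5,G3)→tasted(G3,D5) ✓  (H2,D5,G1)→tasted(G1,D5) ✓  (H2,D5,G3)→tasted(G3,D5) ✓  (H3,D1,G2)→tasted(G2,D1) ✓  (H3,D2,G1)→tasted(G1,D2) ✓  (H3,D2,G2)→tasted(G2,D2) ✓  (H3,D2,G3)→tasted(G3,D2) ✓  (H3,D5,G1)→tasted(G1,D5) ✓  (H4,D1,G2)→tasted(G2,D1) ✓  (H4,D4,G2)→tasted(G2,D4) ✓  (H4,D4,G3)→tasted(G3,D4) ✓  (H4,D5,G2)→tasted(G2,D5) ✗  (H5,D1,G2)→tasted(G2,D1) ✓  (H5,D2,G1)→tasted(G1,D2) ✓  (H5,D4,G1)→tasted(G1,D4) ✓  (H5,D4,G2)→tasted(G2,D4) ✓
Counterexamples (restrictor triples failing the scope): 1.

1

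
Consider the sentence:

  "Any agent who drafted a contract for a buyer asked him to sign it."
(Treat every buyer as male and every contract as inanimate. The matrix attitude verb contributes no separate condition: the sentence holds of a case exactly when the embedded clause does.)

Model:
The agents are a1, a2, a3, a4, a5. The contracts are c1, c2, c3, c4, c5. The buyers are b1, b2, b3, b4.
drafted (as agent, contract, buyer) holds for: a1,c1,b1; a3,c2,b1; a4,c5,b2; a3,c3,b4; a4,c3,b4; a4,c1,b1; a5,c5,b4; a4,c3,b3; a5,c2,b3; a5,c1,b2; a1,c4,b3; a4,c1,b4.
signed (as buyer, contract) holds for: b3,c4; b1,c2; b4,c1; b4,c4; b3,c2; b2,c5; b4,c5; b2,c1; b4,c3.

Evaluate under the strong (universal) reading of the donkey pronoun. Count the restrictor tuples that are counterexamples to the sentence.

3

"him" takes "a buyer" as antecedent and "it" takes "a contract"; both are donkey pronouns co-varying with the restrictor.
Strong reading: for every (a,c,b) with drafted(a,c,b), signed(b,c).
Restrictor triples: (a1,c1,b1)→signed(b1,c1) ✗  (a1,c4,b3)→signed(b3,c4) ✓  (a3,c2,b1)→signed(b1,c2) ✓  (a3,c3,b4)→signed(b4,c3) ✓  (a4,c1,b1)→signed(b1,c1) ✗  (a4,c1,b4)→signed(b4,c1) ✓  (a4,c3,b3)→signed(b3,c3) ✗  (a4,c3,b4)→signed(b4,c3) ✓  (a4,c5,b2)→signed(b2,c5) ✓  (a5,c1,b2)→signed(b2,c1) ✓  (a5,c2,b3)→signed(b3,c2) ✓  (a5,c5,b4)→signed(b4,c5) ✓
Counterexamples (restrictor triples failing the scope): 3.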